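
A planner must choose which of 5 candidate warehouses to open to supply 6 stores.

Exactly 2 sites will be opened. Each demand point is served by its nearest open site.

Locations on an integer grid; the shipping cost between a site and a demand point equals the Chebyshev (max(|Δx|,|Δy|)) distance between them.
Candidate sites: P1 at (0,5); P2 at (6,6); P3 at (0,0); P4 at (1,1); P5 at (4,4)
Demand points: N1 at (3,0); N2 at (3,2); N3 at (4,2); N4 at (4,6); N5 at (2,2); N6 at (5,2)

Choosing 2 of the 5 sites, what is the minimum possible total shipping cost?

Open {P4, P5}.
  N1→P4 2, N2→P4 2, N3→P5 2, N4→P5 2, N5→P4 1, N6→P5 2  ⇒ total 11.
Compare {P3, P5}: total 13.
Compare {P1, P5}: total 14.
No size-2 selection does better; minimum is 11.

11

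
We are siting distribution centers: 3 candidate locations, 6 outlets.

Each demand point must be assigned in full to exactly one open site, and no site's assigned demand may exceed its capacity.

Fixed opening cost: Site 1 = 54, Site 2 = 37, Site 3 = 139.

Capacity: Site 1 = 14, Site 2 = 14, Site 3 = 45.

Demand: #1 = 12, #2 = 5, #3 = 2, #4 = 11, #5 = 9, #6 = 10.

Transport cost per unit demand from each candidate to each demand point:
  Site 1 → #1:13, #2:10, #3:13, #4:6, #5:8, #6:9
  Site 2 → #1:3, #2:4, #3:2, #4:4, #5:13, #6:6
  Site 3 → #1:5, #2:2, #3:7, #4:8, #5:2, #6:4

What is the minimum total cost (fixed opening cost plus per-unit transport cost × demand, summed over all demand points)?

352

Open {Site 2, Site 3}; cheapest assignment that respects the capacities:
  Site 2 (cap 14, load 13): #3, #4 — cost 2×2 + 11×4 = 48
  Site 3 (cap 45, load 36): #1, #2, #5, #6 — cost 12×5 + 5×2 + 9×2 + 10×4 = 128
  Shipping 176, fixed 176 → total 352.
  Any other capacity-feasible assignment to {Site 2, Site 3} ships for at least 176.
Compare {Site 1, Site 3}: its best feasible assignment gives total 401.
Compare {Site 1, Site 2, Site 3}: its best feasible assignment gives total 404.
Every other set of open sites that can feasibly serve all demand totals ≥ 401 even under its best assignment. Minimum: 352.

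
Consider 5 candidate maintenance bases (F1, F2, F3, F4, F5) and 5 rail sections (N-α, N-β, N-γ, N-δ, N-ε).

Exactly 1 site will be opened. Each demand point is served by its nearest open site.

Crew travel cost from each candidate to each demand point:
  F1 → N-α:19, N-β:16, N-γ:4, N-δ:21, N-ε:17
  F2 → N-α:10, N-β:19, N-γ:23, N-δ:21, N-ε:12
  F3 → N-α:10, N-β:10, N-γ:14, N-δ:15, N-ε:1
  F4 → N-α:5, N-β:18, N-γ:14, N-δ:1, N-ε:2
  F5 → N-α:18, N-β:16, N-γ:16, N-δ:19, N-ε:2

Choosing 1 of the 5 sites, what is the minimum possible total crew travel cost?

40

Open {F4}.
  N-α→F4 5, N-β→F4 18, N-γ→F4 14, N-δ→F4 1, N-ε→F4 2  ⇒ total 40.
Compare {F3}: total 50.
Compare {F5}: total 71.
No size-1 selection does better; minimum is 40.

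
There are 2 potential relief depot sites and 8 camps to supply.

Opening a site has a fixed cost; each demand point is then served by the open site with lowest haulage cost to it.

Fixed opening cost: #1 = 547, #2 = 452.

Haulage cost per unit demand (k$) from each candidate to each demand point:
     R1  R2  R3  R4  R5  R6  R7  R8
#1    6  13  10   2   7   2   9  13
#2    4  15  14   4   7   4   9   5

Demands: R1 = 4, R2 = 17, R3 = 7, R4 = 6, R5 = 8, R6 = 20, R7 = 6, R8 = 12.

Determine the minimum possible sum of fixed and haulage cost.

Open {#2}: assign each demand point to its cheapest open site.
  R1→#2 4×4=16, R2→#2 17×15=255, R3→#2 7×14=98, R4→#2 6×4=24, R5→#2 8×7=56, R6→#2 20×4=80, R7→#2 6×9=54, R8→#2 12×5=60
  haulage cost 643, fixed 452 → total 1095.
Compare {#1}: haulage cost 633 + fixed 547 = 1180.
Compare {#1, #2}: haulage cost 529 + fixed 999 = 1528.

1095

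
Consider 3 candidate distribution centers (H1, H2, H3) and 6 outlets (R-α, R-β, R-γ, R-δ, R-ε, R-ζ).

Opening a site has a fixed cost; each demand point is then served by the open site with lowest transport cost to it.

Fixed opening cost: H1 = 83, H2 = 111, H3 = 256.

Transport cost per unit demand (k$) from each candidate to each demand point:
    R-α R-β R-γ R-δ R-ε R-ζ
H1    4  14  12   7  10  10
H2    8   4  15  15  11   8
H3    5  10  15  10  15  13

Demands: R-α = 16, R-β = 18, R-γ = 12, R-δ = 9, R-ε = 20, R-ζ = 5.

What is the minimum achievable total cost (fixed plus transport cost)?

777

Open {H1, H2}: assign each demand point to its cheapest open site.
  R-α→H1 16×4=64, R-β→H2 18×4=72, R-γ→H1 12×12=144, R-δ→H1 9×7=63, R-ε→H1 20×10=200, R-ζ→H2 5×8=40
  transport cost 583, fixed 194 → total 777.
Compare {H1}: transport cost 773 + fixed 83 = 856.
Compare {H2}: transport cost 775 + fixed 111 = 886.
Compare {H1, H2, H3}: transport cost 583 + fixed 450 = 1033.
All other subsets cost ≥ 856. Minimum total cost: 777.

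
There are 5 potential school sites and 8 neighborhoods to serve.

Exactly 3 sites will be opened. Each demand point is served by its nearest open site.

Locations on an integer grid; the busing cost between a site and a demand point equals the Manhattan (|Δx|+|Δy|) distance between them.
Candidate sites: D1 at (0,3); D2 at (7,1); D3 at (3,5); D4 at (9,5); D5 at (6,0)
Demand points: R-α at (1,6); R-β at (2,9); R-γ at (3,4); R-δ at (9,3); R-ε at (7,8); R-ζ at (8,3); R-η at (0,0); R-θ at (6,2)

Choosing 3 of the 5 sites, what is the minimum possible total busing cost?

Open {D3, D4, D5}.
  R-α→D3 3, R-β→D3 5, R-γ→D3 1, R-δ→D4 2, R-ε→D4 5, R-ζ→D4 3, R-η→D5 6, R-θ→D5 2  ⇒ total 27.
Compare {D1, D2, D3}: total 28.
Compare {D1, D3, D4}: total 28.
No size-3 selection does better; minimum is 27.

27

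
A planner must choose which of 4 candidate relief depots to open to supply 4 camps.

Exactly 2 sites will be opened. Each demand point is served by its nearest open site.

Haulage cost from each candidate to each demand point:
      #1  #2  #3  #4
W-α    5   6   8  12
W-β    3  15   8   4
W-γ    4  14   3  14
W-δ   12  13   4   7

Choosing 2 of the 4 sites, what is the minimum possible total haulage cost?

Open {W-α, W-β}.
  #1→W-β 3, #2→W-α 6, #3→W-α 8, #4→W-β 4  ⇒ total 21.
Compare {W-α, W-δ}: total 22.
Compare {W-β, W-γ}: total 24.
No size-2 selection does better; minimum is 21.

21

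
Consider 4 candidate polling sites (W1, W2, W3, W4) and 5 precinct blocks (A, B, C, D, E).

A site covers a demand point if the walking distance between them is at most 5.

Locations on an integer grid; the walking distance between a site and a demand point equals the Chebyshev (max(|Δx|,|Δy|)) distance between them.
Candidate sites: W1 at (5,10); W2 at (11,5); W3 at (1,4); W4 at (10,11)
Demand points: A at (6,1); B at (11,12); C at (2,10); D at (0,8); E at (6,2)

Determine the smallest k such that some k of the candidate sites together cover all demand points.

3

Coverage sets (demand points within 5 of each site):
  W1: {C, D}
  W2: {A, E}
  W3: {A, D, E}
  W4: {B}
No 2 sites suffice: every size-2 union leaves at least one demand point uncovered.
But {W1, W2, W4} covers everything, so the minimum is 3.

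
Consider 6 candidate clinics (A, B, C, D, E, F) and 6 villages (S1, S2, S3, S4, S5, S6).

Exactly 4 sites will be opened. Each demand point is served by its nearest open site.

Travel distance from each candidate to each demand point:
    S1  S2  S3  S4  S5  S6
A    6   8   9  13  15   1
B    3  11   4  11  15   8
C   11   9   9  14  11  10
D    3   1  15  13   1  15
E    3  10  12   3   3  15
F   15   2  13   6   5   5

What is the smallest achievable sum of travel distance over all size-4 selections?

13

Open {A, B, D, E}.
  S1→B 3, S2→D 1, S3→B 4, S4→E 3, S5→D 1, S6→A 1  ⇒ total 13.
Compare {A, B, D, F}: total 16.
Compare {A, B, E, F}: total 16.
No size-4 selection does better; minimum is 13.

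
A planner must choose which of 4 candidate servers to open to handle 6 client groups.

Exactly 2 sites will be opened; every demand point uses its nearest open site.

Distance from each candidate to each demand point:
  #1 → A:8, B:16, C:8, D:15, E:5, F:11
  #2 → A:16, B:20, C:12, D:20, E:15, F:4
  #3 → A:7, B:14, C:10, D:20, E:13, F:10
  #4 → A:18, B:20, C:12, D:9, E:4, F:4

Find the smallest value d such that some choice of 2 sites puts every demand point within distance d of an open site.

Open {#3, #4}.
  Farthest demand point is B at distance 14 (to #3); all others are ≤ 14.
With {#1, #3} the worst case is 15.
With {#1, #2} the worst case is 16.
No size-2 selection achieves below 14.

14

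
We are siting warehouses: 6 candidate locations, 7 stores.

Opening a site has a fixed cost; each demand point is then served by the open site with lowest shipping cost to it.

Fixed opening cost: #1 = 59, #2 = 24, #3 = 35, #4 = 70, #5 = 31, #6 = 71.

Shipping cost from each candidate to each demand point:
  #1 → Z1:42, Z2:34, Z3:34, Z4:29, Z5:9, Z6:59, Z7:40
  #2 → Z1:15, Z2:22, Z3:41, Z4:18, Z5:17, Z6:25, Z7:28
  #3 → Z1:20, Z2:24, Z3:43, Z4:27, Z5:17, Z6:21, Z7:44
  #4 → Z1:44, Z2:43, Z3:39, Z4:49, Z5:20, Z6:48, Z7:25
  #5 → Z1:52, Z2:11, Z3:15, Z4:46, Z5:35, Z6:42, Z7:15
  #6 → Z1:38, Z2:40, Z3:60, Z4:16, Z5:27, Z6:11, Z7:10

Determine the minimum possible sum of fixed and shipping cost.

Open {#2, #5}: assign each demand point to its cheapest open site.
  Z1→#2 15, Z2→#5 11, Z3→#5 15, Z4→#2 18, Z5→#2 17, Z6→#2 25, Z7→#5 15
  shipping cost 116, fixed 55 → total 171.
Compare {#2}: shipping cost 166 + fixed 24 = 190.
Compare {#3, #5}: shipping cost 126 + fixed 66 = 192.
Compare {#2, #3, #5}: shipping cost 112 + fixed 90 = 202.
All other subsets cost ≥ 190. Minimum total cost: 171.

171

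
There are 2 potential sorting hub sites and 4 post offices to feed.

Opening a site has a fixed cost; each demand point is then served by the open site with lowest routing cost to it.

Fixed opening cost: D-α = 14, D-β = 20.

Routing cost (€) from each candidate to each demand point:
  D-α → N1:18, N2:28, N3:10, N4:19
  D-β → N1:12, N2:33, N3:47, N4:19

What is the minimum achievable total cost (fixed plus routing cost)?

Open {D-α}: assign each demand point to its cheapest open site.
  N1→D-α 18, N2→D-α 28, N3→D-α 10, N4→D-α 19
  routing cost 75, fixed 14 → total 89.
Compare {D-α, D-β}: routing cost 69 + fixed 34 = 103.
Compare {D-β}: routing cost 111 + fixed 20 = 131.

89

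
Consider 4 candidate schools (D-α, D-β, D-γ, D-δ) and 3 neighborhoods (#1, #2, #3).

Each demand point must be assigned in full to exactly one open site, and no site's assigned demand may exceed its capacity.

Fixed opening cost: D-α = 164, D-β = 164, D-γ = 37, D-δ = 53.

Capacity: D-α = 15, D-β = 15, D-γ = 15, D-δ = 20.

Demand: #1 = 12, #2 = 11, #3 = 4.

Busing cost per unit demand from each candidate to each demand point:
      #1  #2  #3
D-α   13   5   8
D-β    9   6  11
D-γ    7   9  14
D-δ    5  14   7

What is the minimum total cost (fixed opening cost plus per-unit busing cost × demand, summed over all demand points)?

277

Open {D-γ, D-δ}; cheapest assignment that respects the capacities:
  D-γ (cap 15, load 11): #2 — cost 11×9 = 99
  D-δ (cap 20, load 16): #1, #3 — cost 12×5 + 4×7 = 88
  Shipping 187, fixed 90 → total 277.
  Any other capacity-feasible assignment to {D-γ, D-δ} ships for at least 187.
Compare {D-α, D-δ}: its best feasible assignment gives total 360.
Compare {D-β, D-δ}: its best feasible assignment gives total 371.
Every other set of open sites that can feasibly serve all demand totals ≥ 360 even under its best assignment. Minimum: 277.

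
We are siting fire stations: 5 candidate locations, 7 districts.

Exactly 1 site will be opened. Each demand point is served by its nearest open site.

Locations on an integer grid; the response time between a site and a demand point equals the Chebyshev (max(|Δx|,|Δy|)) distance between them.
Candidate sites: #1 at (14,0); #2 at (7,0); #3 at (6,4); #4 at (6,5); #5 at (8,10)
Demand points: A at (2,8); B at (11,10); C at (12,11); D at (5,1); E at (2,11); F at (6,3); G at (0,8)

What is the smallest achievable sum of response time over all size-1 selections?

Open {#4}.
  A→#4 4, B→#4 5, C→#4 6, D→#4 4, E→#4 6, F→#4 2, G→#4 6  ⇒ total 33.
Compare {#3}: total 34.
Compare {#5}: total 43.
No size-1 selection does better; minimum is 33.

33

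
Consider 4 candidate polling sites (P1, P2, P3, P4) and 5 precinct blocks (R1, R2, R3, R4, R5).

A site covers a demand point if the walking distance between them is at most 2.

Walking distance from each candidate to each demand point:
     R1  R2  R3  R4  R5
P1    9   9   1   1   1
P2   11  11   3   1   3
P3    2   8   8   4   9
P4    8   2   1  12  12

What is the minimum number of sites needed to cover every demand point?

3

Coverage sets (demand points within 2 of each site):
  P1: {R3, R4, R5}
  P2: {R4}
  P3: {R1}
  P4: {R2, R3}
No 2 sites suffice: every size-2 union leaves at least one demand point uncovered.
But {P1, P3, P4} covers everything, so the minimum is 3.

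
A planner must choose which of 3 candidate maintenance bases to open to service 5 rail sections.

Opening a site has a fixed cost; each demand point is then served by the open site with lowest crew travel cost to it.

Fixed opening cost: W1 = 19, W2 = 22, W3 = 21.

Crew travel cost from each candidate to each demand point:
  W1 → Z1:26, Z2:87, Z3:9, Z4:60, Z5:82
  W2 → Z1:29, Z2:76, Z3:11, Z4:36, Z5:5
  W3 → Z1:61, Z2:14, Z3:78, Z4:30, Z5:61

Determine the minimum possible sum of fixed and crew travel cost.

Open {W2, W3}: assign each demand point to its cheapest open site.
  Z1→W2 29, Z2→W3 14, Z3→W2 11, Z4→W3 30, Z5→W2 5
  crew travel cost 89, fixed 43 → total 132.
Compare {W1, W2, W3}: crew travel cost 84 + fixed 62 = 146.
Compare {W2}: crew travel cost 157 + fixed 22 = 179.
Compare {W1, W3}: crew travel cost 140 + fixed 40 = 180.
All other subsets cost ≥ 146. Minimum total cost: 132.

132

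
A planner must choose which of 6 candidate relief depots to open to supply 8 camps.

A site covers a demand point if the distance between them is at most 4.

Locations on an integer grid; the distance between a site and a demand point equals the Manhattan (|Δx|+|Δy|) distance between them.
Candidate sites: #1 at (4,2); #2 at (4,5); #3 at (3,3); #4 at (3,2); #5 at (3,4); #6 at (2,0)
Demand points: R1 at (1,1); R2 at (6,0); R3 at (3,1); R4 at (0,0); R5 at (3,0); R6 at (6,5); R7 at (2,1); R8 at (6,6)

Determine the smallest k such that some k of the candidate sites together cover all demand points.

Coverage sets (demand points within 4 of each site):
  #1: {R1, R2, R3, R5, R7}
  #2: {R6, R8}
  #3: {R1, R3, R5, R7}
  #4: {R1, R3, R5, R7}
  #5: {R3, R5, R6, R7}
  #6: {R1, R2, R3, R4, R5, R7}
No single site covers all 8 demand points.
But {#2, #6} covers everything, so the minimum is 2.

2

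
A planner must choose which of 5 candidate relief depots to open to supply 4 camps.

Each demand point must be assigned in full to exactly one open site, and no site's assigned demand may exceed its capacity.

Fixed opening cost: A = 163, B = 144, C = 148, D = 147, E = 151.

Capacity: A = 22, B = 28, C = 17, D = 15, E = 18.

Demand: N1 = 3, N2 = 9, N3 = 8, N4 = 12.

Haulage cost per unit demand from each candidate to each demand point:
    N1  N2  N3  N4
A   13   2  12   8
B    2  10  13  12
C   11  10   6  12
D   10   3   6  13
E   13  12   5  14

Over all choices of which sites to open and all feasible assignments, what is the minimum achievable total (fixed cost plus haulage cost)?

502

Open {A, D}; cheapest assignment that respects the capacities:
  A (cap 22, load 21): N2, N4 — cost 9×2 + 12×8 = 114
  D (cap 15, load 11): N1, N3 — cost 3×10 + 8×6 = 78
  Shipping 192, fixed 310 → total 502.
  Any other capacity-feasible assignment to {A, D} ships for at least 192.
Compare {A, C}: its best feasible assignment gives total 506.
Compare {A, E}: its best feasible assignment gives total 507.
Every other set of open sites that can feasibly serve all demand totals ≥ 506 even under its best assignment. Minimum: 502.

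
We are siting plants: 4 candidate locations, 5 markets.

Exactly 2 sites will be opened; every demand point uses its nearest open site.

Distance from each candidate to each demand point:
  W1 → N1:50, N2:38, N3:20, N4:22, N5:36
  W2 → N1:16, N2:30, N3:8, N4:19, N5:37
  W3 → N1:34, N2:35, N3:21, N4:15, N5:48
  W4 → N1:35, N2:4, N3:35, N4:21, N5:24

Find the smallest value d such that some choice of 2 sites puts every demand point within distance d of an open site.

Open {W2, W4}.
  Farthest demand point is N5 at distance 24 (to W4); all others are ≤ 24.
With {W3, W4} the worst case is 34.
With {W1, W4} the worst case is 35.
No size-2 selection achieves below 24.

24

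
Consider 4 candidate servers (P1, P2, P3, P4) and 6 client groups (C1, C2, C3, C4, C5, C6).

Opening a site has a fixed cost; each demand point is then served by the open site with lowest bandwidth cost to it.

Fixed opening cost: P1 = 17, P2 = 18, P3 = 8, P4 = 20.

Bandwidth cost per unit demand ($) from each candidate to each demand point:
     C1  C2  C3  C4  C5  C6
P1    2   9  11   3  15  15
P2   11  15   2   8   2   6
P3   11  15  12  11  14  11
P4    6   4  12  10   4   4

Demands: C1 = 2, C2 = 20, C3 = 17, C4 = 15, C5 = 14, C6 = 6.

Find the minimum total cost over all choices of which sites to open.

Open {P1, P2, P4}: assign each demand point to its cheapest open site.
  C1→P1 2×2=4, C2→P4 20×4=80, C3→P2 17×2=34, C4→P1 15×3=45, C5→P2 14×2=28, C6→P4 6×4=24
  bandwidth cost 215, fixed 55 → total 270.
Compare {P1, P2, P3, P4}: bandwidth cost 215 + fixed 63 = 278.
Compare {P2, P4}: bandwidth cost 298 + fixed 38 = 336.
Compare {P2, P3, P4}: bandwidth cost 298 + fixed 46 = 344.
All other subsets cost ≥ 278. Minimum total cost: 270.

270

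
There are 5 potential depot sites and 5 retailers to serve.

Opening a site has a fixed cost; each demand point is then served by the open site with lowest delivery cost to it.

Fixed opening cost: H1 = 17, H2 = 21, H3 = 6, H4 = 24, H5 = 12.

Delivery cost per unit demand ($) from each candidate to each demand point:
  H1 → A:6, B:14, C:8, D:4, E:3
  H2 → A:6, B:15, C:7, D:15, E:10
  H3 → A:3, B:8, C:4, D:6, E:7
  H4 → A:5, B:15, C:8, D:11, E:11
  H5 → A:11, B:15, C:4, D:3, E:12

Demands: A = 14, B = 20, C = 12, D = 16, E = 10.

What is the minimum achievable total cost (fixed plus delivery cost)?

Open {H1, H3, H5}: assign each demand point to its cheapest open site.
  A→H3 14×3=42, B→H3 20×8=160, C→H3 12×4=48, D→H5 16×3=48, E→H1 10×3=30
  delivery cost 328, fixed 35 → total 363.
Compare {H1, H3}: delivery cost 344 + fixed 23 = 367.
Compare {H1, H2, H3, H5}: delivery cost 328 + fixed 56 = 384.
Compare {H3, H5}: delivery cost 368 + fixed 18 = 386.
All other subsets cost ≥ 367. Minimum total cost: 363.

363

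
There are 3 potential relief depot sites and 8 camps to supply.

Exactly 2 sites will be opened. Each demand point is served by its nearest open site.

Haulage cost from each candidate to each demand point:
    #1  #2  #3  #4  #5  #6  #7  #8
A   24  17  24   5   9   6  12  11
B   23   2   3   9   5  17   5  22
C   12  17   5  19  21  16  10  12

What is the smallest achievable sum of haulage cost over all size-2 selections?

Open {A, B}.
  #1→B 23, #2→B 2, #3→B 3, #4→A 5, #5→B 5, #6→A 6, #7→B 5, #8→A 11  ⇒ total 60.
Compare {B, C}: total 64.
Compare {A, C}: total 75.

60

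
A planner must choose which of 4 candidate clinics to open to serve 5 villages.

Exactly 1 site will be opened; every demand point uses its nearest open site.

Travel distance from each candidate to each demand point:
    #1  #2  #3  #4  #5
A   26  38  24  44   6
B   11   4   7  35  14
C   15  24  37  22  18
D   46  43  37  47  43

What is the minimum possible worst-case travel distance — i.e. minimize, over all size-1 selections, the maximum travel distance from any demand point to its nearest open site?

35

Open {B}.
  Farthest demand point is #4 at travel distance 35 (to B); all others are ≤ 35.
With {C} the worst case is 37.
With {A} the worst case is 44.
No size-1 selection achieves below 35.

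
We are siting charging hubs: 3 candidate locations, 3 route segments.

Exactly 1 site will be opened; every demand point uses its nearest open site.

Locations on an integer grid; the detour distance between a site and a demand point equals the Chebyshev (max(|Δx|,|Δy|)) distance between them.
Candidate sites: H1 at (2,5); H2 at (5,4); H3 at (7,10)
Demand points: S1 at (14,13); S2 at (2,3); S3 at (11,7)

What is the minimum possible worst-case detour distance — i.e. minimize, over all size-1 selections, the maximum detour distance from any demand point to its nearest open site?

7

Open {H3}.
  Farthest demand point is S1 at detour distance 7 (to H3); all others are ≤ 7.
With {H2} the worst case is 9.
With {H1} the worst case is 12.
No size-1 selection achieves below 7.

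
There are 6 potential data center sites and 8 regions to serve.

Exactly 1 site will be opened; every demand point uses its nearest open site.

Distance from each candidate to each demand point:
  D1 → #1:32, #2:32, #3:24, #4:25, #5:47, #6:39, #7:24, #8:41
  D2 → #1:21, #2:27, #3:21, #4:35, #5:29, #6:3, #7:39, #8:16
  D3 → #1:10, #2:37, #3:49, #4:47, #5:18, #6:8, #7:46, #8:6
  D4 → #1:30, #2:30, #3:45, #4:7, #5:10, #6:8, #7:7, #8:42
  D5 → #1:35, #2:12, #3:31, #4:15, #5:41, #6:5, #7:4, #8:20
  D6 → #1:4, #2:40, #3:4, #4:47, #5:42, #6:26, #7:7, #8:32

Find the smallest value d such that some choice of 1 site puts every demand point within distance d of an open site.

39

Open {D2}.
  Farthest demand point is #7 at distance 39 (to D2); all others are ≤ 39.
With {D5} the worst case is 41.
With {D4} the worst case is 45.
No size-1 selection achieves below 39.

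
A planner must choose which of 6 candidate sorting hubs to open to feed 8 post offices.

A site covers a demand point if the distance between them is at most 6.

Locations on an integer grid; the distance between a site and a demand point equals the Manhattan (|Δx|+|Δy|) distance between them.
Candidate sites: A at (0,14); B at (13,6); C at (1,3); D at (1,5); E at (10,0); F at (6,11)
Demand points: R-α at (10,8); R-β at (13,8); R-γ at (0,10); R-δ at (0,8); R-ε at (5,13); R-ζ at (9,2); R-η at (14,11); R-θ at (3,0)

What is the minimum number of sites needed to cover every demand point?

Coverage sets (demand points within 6 of each site):
  A: {R-γ, R-δ, R-ε}
  B: {R-α, R-β, R-η}
  C: {R-δ, R-θ}
  D: {R-γ, R-δ}
  E: {R-ζ}
  F: {R-ε}
No 3 sites suffice: every size-3 union leaves at least one demand point uncovered.
But {A, B, C, E} covers everything, so the minimum is 4.

4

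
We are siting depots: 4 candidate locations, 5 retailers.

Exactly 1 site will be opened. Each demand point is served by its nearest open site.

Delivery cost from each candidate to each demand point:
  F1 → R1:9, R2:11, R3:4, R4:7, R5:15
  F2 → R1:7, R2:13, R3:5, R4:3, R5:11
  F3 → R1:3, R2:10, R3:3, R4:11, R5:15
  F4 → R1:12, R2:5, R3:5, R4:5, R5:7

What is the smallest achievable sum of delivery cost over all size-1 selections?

34

Open {F4}.
  R1→F4 12, R2→F4 5, R3→F4 5, R4→F4 5, R5→F4 7  ⇒ total 34.
Compare {F2}: total 39.
Compare {F3}: total 42.
No size-1 selection does better; minimum is 34.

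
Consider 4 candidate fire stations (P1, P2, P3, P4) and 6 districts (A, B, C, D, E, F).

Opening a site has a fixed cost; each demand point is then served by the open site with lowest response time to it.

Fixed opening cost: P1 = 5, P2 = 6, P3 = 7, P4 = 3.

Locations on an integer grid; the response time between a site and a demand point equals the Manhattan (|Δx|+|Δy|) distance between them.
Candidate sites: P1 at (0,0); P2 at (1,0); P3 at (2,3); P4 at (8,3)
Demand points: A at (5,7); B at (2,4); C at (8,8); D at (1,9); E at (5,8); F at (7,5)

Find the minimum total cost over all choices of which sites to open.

41

Open {P3, P4}: assign each demand point to its cheapest open site.
  A→P3 7, B→P3 1, C→P4 5, D→P3 7, E→P3 8, F→P4 3
  response time 31, fixed 10 → total 41.
Compare {P4}: response time 43 + fixed 3 = 46.
Compare {P2, P4}: response time 37 + fixed 9 = 46.
Compare {P1, P3, P4}: response time 31 + fixed 15 = 46.
All other subsets cost ≥ 46. Minimum total cost: 41.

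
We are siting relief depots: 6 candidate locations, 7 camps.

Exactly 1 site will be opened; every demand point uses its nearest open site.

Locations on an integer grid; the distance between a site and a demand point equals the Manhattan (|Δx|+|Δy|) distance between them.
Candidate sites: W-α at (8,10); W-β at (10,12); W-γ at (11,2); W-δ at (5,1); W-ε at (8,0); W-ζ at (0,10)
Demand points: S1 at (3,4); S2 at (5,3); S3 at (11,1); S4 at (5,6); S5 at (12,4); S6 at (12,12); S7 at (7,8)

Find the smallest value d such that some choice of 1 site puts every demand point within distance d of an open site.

11

Open {W-γ}.
  Farthest demand point is S6 at distance 11 (to W-γ); all others are ≤ 11.
With {W-α} the worst case is 12.
With {W-β} the worst case is 15.
No size-1 selection achieves below 11.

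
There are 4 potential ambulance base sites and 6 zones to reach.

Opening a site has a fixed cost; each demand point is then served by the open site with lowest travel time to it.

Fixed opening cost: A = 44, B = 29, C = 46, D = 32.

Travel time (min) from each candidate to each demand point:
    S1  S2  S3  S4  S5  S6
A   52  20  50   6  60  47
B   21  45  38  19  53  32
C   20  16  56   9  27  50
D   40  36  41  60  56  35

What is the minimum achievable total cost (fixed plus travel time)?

Open {B, C}: assign each demand point to its cheapest open site.
  S1→C 20, S2→C 16, S3→B 38, S4→C 9, S5→C 27, S6→B 32
  travel time 142, fixed 75 → total 217.
Compare {C}: travel time 178 + fixed 46 = 224.
Compare {C, D}: travel time 148 + fixed 78 = 226.
Compare {B}: travel time 208 + fixed 29 = 237.
All other subsets cost ≥ 224. Minimum total cost: 217.

217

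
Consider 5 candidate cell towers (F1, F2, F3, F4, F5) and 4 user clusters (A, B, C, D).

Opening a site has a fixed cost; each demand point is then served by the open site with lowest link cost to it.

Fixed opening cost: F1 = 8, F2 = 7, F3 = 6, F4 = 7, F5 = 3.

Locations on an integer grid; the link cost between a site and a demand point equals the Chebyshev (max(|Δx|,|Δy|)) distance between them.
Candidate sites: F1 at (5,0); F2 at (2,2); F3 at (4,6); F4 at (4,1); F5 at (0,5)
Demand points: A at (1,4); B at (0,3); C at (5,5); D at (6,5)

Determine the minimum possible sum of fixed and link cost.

Open {F3, F5}: assign each demand point to its cheapest open site.
  A→F5 1, B→F5 2, C→F3 1, D→F3 2
  link cost 6, fixed 9 → total 15.
Compare {F3}: link cost 10 + fixed 6 = 16.
Compare {F5}: link cost 14 + fixed 3 = 17.
Compare {F2}: link cost 11 + fixed 7 = 18.
All other subsets cost ≥ 16. Minimum total cost: 15.

15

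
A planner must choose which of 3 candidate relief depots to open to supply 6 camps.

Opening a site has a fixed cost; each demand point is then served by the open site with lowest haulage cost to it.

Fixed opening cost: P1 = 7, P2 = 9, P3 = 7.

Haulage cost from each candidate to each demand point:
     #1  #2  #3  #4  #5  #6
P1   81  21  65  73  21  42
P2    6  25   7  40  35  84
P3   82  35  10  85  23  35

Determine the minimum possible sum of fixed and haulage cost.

152

Open {P2, P3}: assign each demand point to its cheapest open site.
  #1→P2 6, #2→P2 25, #3→P2 7, #4→P2 40, #5→P3 23, #6→P3 35
  haulage cost 136, fixed 16 → total 152.
Compare {P1, P2}: haulage cost 137 + fixed 16 = 153.
Compare {P1, P2, P3}: haulage cost 130 + fixed 23 = 153.
Compare {P2}: haulage cost 197 + fixed 9 = 206.
All other subsets cost ≥ 153. Minimum total cost: 152.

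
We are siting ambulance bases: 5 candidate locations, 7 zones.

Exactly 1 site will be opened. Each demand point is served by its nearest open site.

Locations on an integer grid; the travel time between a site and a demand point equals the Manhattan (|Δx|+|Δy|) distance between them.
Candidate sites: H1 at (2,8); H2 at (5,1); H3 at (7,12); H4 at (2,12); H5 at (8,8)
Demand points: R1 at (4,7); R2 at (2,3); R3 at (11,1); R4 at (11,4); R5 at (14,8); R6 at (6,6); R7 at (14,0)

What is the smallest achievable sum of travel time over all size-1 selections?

57

Open {H5}.
  R1→H5 5, R2→H5 11, R3→H5 10, R4→H5 7, R5→H5 6, R6→H5 4, R7→H5 14  ⇒ total 57.
Compare {H2}: total 59.
Compare {H1}: total 75.
No size-1 selection does better; minimum is 57.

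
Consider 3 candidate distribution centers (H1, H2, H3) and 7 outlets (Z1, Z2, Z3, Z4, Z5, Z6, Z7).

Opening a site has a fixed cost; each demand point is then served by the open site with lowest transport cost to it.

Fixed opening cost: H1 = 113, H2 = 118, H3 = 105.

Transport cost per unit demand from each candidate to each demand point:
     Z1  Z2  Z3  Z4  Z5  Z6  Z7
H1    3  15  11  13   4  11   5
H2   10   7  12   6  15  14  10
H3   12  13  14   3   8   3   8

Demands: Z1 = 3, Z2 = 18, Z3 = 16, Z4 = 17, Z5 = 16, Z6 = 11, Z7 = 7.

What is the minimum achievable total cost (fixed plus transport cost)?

Open {H1, H3}: assign each demand point to its cheapest open site.
  Z1→H1 3×3=9, Z2→H3 18×13=234, Z3→H1 16×11=176, Z4→H3 17×3=51, Z5→H1 16×4=64, Z6→H3 11×3=33, Z7→H1 7×5=35
  transport cost 602, fixed 218 → total 820.
Compare {H1, H2, H3}: transport cost 494 + fixed 336 = 830.
Compare {H2, H3}: transport cost 616 + fixed 223 = 839.
Compare {H1, H2}: transport cost 633 + fixed 231 = 864.
All other subsets cost ≥ 830. Minimum total cost: 820.

820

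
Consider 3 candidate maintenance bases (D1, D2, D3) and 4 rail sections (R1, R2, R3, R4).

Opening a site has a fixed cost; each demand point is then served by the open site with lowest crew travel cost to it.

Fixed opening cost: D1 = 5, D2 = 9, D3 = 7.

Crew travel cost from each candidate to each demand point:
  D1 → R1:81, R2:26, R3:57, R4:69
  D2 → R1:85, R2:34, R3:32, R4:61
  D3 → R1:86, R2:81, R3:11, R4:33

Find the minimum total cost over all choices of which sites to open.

163

Open {D1, D3}: assign each demand point to its cheapest open site.
  R1→D1 81, R2→D1 26, R3→D3 11, R4→D3 33
  crew travel cost 151, fixed 12 → total 163.
Compare {D1, D2, D3}: crew travel cost 151 + fixed 21 = 172.
Compare {D2, D3}: crew travel cost 163 + fixed 16 = 179.
Compare {D1, D2}: crew travel cost 200 + fixed 14 = 214.
All other subsets cost ≥ 172. Minimum total cost: 163.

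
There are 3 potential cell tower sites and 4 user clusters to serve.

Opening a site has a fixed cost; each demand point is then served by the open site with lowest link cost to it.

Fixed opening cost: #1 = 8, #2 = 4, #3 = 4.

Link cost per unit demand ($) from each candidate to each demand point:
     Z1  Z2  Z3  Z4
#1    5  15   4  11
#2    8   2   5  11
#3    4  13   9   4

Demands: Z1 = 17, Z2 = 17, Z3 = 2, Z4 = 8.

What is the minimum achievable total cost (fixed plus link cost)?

Open {#2, #3}: assign each demand point to its cheapest open site.
  Z1→#3 17×4=68, Z2→#2 17×2=34, Z3→#2 2×5=10, Z4→#3 8×4=32
  link cost 144, fixed 8 → total 152.
Compare {#1, #2, #3}: link cost 142 + fixed 16 = 158.
Compare {#1, #2}: link cost 215 + fixed 12 = 227.
Compare {#2}: link cost 268 + fixed 4 = 272.
All other subsets cost ≥ 158. Minimum total cost: 152.

152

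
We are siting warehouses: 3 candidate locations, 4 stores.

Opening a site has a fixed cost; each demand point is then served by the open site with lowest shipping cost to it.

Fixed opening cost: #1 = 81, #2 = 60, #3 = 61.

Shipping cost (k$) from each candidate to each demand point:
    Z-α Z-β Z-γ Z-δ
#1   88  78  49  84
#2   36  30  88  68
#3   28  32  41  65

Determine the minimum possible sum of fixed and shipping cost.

Open {#3}: assign each demand point to its cheapest open site.
  Z-α→#3 28, Z-β→#3 32, Z-γ→#3 41, Z-δ→#3 65
  shipping cost 166, fixed 61 → total 227.
Compare {#2}: shipping cost 222 + fixed 60 = 282.
Compare {#2, #3}: shipping cost 164 + fixed 121 = 285.
Compare {#1, #3}: shipping cost 166 + fixed 142 = 308.
All other subsets cost ≥ 282. Minimum total cost: 227.

227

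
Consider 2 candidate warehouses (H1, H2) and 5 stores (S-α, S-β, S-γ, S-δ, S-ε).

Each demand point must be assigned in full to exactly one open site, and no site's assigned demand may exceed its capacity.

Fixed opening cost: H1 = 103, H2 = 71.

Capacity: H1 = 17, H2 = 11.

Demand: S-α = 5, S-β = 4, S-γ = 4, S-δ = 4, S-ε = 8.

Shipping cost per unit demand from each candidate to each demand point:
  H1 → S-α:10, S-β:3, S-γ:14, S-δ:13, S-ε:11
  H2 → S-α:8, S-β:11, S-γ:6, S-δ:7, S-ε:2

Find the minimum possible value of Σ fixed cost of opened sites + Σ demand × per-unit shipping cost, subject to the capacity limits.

Open {H1, H2}; cheapest assignment that respects the capacities:
  H1 (cap 17, load 17): S-α, S-β, S-γ, S-δ — cost 5×10 + 4×3 + 4×14 + 4×13 = 170
  H2 (cap 11, load 8): S-ε — cost 8×2 = 16
  Shipping 186, fixed 174 → total 360.
  Any other capacity-feasible assignment to {H1, H2} ships for at least 186.
Total demand is 25 and no other set of sites has combined capacity ≥ 25, so {H1, H2} is the only feasible choice of open sites. Minimum: 360.

360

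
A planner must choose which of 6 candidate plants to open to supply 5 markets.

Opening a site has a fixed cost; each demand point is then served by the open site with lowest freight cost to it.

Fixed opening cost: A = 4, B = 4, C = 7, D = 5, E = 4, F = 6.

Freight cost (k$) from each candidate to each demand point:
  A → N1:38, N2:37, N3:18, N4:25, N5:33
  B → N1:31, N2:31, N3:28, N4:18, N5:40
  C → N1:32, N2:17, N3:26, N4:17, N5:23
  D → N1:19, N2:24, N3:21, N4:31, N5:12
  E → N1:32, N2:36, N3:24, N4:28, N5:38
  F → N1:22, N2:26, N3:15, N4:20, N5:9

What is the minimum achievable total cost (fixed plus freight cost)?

Open {C, F}: assign each demand point to its cheapest open site.
  N1→F 22, N2→C 17, N3→F 15, N4→C 17, N5→F 9
  freight cost 80, fixed 13 → total 93.
Compare {C, D, F}: freight cost 77 + fixed 18 = 95.
Compare {A, C, F}: freight cost 80 + fixed 17 = 97.
Compare {B, C, F}: freight cost 80 + fixed 17 = 97.
All other subsets cost ≥ 95. Minimum total cost: 93.

93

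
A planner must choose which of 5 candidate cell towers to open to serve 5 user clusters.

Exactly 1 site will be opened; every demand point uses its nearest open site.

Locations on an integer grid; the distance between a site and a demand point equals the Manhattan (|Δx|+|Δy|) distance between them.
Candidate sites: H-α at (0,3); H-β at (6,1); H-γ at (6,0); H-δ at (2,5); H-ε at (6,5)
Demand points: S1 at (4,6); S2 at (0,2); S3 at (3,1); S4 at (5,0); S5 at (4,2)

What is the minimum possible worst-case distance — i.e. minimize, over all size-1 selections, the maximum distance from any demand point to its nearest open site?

7

Open {H-β}.
  Farthest demand point is S1 at distance 7 (to H-β); all others are ≤ 7.
With {H-α} the worst case is 8.
With {H-γ} the worst case is 8.
No size-1 selection achieves below 7.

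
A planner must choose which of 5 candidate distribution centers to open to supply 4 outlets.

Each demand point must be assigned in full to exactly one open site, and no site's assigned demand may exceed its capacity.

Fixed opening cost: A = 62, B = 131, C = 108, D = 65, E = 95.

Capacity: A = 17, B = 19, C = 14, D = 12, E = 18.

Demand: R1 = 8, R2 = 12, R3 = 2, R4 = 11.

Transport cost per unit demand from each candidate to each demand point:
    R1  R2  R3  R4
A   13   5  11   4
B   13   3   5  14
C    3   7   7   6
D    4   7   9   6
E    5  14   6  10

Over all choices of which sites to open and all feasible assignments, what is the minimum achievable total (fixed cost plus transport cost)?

380

Open {A, B, D}; cheapest assignment that respects the capacities:
  A (cap 17, load 11): R4 — cost 11×4 = 44
  B (cap 19, load 14): R2, R3 — cost 12×3 + 2×5 = 46
  D (cap 12, load 8): R1 — cost 8×4 = 32
  Shipping 122, fixed 258 → total 380.
  Any other capacity-feasible assignment to {A, B, D} ships for at least 122.
Compare {A, C, D}: its best feasible assignment gives total 399.
Compare {A, D, E}: its best feasible assignment gives total 400.
Every other set of open sites that can feasibly serve all demand totals ≥ 399 even under its best assignment. Minimum: 380.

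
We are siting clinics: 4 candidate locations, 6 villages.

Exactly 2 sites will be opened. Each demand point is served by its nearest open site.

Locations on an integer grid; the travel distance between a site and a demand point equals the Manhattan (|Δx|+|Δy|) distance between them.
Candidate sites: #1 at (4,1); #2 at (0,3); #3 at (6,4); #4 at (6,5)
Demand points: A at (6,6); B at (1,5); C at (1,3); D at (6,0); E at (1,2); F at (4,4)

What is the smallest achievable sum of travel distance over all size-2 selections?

Open {#2, #3}.
  A→#3 2, B→#2 3, C→#2 1, D→#3 4, E→#2 2, F→#3 2  ⇒ total 14.
Compare {#2, #4}: total 15.
Compare {#1, #2}: total 19.
No size-2 selection does better; minimum is 14.

14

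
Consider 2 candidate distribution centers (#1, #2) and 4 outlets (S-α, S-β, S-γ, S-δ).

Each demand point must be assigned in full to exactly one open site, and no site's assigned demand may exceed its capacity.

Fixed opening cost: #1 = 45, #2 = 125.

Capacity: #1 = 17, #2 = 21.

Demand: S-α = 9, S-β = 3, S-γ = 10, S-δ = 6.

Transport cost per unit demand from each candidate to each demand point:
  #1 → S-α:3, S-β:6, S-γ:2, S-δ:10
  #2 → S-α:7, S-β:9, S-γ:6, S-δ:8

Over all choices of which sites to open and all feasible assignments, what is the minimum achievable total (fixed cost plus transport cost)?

Open {#1, #2}; cheapest assignment that respects the capacities:
  #1 (cap 17, load 13): S-β, S-γ — cost 3×6 + 10×2 = 38
  #2 (cap 21, load 15): S-α, S-δ — cost 9×7 + 6×8 = 111
  Shipping 149, fixed 170 → total 319.
  Any other capacity-feasible assignment to {#1, #2} ships for at least 149.
Total demand is 28 and no other set of sites has combined capacity ≥ 28, so {#1, #2} is the only feasible choice of open sites. Minimum: 319.

319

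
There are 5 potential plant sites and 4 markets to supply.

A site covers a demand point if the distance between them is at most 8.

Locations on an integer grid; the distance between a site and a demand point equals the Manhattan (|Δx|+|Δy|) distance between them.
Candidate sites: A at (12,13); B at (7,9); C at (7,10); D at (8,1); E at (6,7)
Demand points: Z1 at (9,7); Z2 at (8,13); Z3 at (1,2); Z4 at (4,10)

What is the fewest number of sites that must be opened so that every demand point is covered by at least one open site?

Coverage sets (demand points within 8 of each site):
  A: {Z2}
  B: {Z1, Z2, Z4}
  C: {Z1, Z2, Z4}
  D: {Z1, Z3}
  E: {Z1, Z2, Z4}
No single site covers all 4 demand points.
But {B, D} covers everything, so the minimum is 2.

2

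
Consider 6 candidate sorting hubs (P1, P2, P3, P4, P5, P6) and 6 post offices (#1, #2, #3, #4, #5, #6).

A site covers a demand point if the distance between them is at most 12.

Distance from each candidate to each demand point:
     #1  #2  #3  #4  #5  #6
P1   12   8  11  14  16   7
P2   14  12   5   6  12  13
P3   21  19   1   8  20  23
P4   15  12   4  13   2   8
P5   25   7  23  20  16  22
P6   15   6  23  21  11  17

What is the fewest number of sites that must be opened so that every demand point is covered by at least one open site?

Coverage sets (demand points within 12 of each site):
  P1: {#1, #2, #3, #6}
  P2: {#2, #3, #4, #5}
  P3: {#3, #4}
  P4: {#2, #3, #5, #6}
  P5: {#2}
  P6: {#2, #5}
No single site covers all 6 demand points.
But {P1, P2} covers everything, so the minimum is 2.

2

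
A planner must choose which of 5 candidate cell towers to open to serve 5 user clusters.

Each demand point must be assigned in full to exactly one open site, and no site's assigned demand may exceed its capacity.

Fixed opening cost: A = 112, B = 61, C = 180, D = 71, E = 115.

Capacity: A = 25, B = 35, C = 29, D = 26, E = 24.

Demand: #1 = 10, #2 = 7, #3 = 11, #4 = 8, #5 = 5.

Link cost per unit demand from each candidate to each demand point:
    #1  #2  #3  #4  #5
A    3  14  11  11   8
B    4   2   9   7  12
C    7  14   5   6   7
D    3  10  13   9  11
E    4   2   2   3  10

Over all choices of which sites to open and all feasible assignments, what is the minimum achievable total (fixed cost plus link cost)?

Open {B, E}; cheapest assignment that respects the capacities:
  B (cap 35, load 17): #1, #2 — cost 10×4 + 7×2 = 54
  E (cap 24, load 24): #3, #4, #5 — cost 11×2 + 8×3 + 5×10 = 96
  Shipping 150, fixed 176 → total 326.
  Any other capacity-feasible assignment to {B, E} ships for at least 150.
Compare {D, E}: its best feasible assignment gives total 374.
Compare {B, D}: its best feasible assignment gives total 386.
Every other set of open sites that can feasibly serve all demand totals ≥ 374 even under its best assignment. Minimum: 326.

326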